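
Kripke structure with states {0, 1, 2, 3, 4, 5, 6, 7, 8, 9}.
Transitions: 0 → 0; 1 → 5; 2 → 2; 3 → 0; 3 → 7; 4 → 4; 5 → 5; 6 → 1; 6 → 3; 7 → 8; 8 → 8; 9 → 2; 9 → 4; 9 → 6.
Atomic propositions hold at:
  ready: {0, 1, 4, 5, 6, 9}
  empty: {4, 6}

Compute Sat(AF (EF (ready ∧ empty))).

{4, 6, 9}

Sat(ready ∧ empty) = {4, 6}
EF (ready ∧ empty): least fixpoint, start Z0 = {4, 6}, add states with some successor in Z. Z1 = {4, 6, 9}; fixed.
Sat(EF (ready ∧ empty)) = {4, 6, 9}
AF (EF (ready ∧ empty)): least fixpoint, start Z0 = {4, 6, 9}, add states with every successor in Z. Already a fixed point.
Sat(AF (EF (ready ∧ empty))) = {4, 6, 9}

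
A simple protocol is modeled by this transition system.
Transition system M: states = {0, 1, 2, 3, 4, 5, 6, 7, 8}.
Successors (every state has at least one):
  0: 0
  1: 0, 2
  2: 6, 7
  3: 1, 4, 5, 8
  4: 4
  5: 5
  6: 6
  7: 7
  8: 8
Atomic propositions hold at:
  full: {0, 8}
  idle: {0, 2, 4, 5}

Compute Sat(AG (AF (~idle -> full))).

{0, 4, 5, 8}

Sat(~idle) = {1, 3, 6, 7, 8}
Sat(~idle -> full) = {0, 2, 4, 5, 8}
AF (~idle -> full): least fixpoint, start Z0 = {0, 2, 4, 5, 8}, add states with every successor in Z. Z1 = {0, 1, 2, 4, 5, 8}; Z2 = {0, 1, 2, 3, 4, 5, 8}; fixed.
Sat(AF (~idle -> full)) = {0, 1, 2, 3, 4, 5, 8}
AG (AF (~idle -> full)): greatest fixpoint, start Z0 = {0, 1, 2, 3, 4, 5, 8}, keep only states in Sat with every successor in Z. Z1 = {0, 1, 3, 4, 5, 8}; Z2 = {0, 3, 4, 5, 8}; Z3 = {0, 4, 5, 8}; fixed.
Sat(AG (AF (~idle -> full))) = {0, 4, 5, 8}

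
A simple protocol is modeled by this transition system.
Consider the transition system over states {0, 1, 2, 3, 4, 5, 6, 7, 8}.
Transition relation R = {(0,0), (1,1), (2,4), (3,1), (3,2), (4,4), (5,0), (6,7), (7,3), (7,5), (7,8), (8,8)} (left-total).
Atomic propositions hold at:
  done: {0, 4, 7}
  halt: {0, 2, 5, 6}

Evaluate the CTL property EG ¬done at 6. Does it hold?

Sat(¬done) = {1, 2, 3, 5, 6, 8}
EG ¬done: greatest fixpoint, start Z0 = {1, 2, 3, 5, 6, 8}, keep only states in Sat with some successor in Z. Z1 = {1, 3, 8}; fixed.
Sat(EG ¬done) = {1, 3, 8}
6 ∉ Sat(EG ¬done) = {1, 3, 8}, so the formula does not hold at 6.

No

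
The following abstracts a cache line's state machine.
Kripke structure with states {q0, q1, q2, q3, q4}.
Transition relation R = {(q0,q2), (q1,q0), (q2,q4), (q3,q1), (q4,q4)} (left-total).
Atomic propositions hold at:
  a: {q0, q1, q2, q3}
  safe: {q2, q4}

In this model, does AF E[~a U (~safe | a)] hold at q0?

Yes

Sat(~a) = {q4}
Sat(~safe) = {q0, q1, q3}
Sat(~safe | a) = {q0, q1, q2, q3}
E[~a U (~safe | a)]: least fixpoint, start Z0 = Sat((~safe | a)) = {q0, q1, q2, q3}, add states in Sat(~a) with some successor in Z. Already a fixed point.
Sat(E[~a U (~safe | a)]) = {q0, q1, q2, q3}
AF E[~a U (~safe | a)]: least fixpoint, start Z0 = {q0, q1, q2, q3}, add states with every successor in Z. Already a fixed point.
Sat(AF E[~a U (~safe | a)]) = {q0, q1, q2, q3}
q0 ∈ Sat(AF E[~a U (~safe | a)]) = {q0, q1, q2, q3}, so the formula holds at q0.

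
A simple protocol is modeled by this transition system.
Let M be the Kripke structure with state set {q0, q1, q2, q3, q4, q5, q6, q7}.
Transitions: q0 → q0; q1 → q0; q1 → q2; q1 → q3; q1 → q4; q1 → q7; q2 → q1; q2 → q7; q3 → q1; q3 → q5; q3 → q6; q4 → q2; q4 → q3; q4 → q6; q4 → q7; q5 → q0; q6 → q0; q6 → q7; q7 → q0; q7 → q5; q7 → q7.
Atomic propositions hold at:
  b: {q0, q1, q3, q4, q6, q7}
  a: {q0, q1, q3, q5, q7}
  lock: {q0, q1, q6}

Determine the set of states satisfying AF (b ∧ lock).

{q0, q1, q3, q5, q6}

Sat(b ∧ lock) = {q0, q1, q6}
AF (b ∧ lock): least fixpoint, start Z0 = {q0, q1, q6}, add states with every successor in Z. Z1 = {q0, q1, q5, q6}; Z2 = {q0, q1, q3, q5, q6}; fixed.
Sat(AF (b ∧ lock)) = {q0, q1, q3, q5, q6}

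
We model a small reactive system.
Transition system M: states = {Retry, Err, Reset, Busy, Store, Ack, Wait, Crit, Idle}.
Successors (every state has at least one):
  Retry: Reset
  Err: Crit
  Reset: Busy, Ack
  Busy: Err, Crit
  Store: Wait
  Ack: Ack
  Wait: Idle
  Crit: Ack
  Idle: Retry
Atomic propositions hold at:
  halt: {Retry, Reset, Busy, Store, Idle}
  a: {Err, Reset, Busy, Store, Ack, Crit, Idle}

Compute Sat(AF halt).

{Retry, Reset, Busy, Store, Wait, Idle}

AF halt: least fixpoint, start Z0 = {Retry, Reset, Busy, Store, Idle}, add states with every successor in Z. Z1 = {Retry, Reset, Busy, Store, Wait, Idle}; fixed.
Sat(AF halt) = {Retry, Reset, Busy, Store, Wait, Idle}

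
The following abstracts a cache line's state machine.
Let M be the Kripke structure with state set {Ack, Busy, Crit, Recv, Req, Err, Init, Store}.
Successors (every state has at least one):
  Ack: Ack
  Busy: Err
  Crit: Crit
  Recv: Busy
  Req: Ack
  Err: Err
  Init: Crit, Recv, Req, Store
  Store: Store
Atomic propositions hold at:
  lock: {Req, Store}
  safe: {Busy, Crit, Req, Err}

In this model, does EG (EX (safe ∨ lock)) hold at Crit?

Sat(safe ∨ lock) = {Busy, Crit, Req, Err, Store}
Sat(EX (safe ∨ lock)) = {s : some successor in {Busy, Crit, Req, Err, Store}} = {Busy, Crit, Recv, Err, Init, Store}
EG (EX (safe ∨ lock)): greatest fixpoint, start Z0 = {Busy, Crit, Recv, Err, Init, Store}, keep only states in Sat with some successor in Z. Already a fixed point.
Sat(EG (EX (safe ∨ lock))) = {Busy, Crit, Recv, Err, Init, Store}
Crit ∈ Sat(EG (EX (safe ∨ lock))) = {Busy, Crit, Recv, Err, Init, Store}, so the formula holds at Crit.

Yes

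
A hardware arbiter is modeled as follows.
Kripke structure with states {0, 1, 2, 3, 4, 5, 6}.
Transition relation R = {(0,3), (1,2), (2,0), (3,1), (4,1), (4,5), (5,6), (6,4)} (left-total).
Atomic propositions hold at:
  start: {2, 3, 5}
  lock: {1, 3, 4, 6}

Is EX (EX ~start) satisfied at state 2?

Sat(~start) = {0, 1, 4, 6}
Sat(EX ~start) = {s : some successor in {0, 1, 4, 6}} = {2, 3, 4, 5, 6}
Sat(EX (EX ~start)) = {s : some successor in {2, 3, 4, 5, 6}} = {0, 1, 4, 5, 6}
2 ∉ Sat(EX (EX ~start)) = {0, 1, 4, 5, 6}, so the formula does not hold at 2.

No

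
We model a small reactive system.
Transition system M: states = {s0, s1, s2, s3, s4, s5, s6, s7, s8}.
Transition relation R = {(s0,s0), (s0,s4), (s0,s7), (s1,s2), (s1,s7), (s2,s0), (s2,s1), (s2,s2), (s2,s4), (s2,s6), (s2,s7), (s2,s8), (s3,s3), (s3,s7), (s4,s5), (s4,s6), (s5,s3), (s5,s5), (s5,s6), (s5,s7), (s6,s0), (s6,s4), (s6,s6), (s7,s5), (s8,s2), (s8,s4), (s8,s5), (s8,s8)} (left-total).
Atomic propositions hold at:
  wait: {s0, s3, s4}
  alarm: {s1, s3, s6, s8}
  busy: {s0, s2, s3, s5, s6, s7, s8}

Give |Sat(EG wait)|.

EG wait: greatest fixpoint, start Z0 = {s0, s3, s4}, keep only states in Sat with some successor in Z. Z1 = {s0, s3}; fixed.
Sat(EG wait) = {s0, s3}
|Sat(EG wait)| = |{s0, s3}| = 2.

2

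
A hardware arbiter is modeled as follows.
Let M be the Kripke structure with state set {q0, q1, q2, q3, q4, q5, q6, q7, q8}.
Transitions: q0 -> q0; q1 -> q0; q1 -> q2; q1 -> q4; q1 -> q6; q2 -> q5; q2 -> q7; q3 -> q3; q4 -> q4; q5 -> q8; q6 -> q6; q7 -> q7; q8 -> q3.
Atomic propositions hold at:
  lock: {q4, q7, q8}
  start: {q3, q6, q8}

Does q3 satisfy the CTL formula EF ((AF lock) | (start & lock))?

AF lock: least fixpoint, start Z0 = {q4, q7, q8}, add states with every successor in Z. Z1 = {q4, q5, q7, q8}; Z2 = {q2, q4, q5, q7, q8}; fixed.
Sat(AF lock) = {q2, q4, q5, q7, q8}
Sat(start & lock) = {q8}
Sat((AF lock) | (start & lock)) = {q2, q4, q5, q7, q8}
EF ((AF lock) | (start & lock)): least fixpoint, start Z0 = {q2, q4, q5, q7, q8}, add states with some successor in Z. Z1 = {q1, q2, q4, q5, q7, q8}; fixed.
Sat(EF ((AF lock) | (start & lock))) = {q1, q2, q4, q5, q7, q8}
q3 ∉ Sat(EF ((AF lock) | (start & lock))) = {q1, q2, q4, q5, q7, q8}, so the formula does not hold at q3.

No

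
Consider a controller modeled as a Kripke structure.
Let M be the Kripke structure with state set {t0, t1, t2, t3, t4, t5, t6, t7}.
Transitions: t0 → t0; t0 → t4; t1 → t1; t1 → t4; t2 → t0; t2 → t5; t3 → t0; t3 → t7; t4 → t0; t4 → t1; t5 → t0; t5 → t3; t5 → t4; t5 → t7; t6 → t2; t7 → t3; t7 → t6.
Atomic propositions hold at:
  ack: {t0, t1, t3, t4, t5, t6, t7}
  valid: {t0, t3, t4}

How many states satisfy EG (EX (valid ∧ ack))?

7

Sat(valid ∧ ack) = {t0, t3, t4}
Sat(EX (valid ∧ ack)) = {s : some successor in {t0, t3, t4}} = {t0, t1, t2, t3, t4, t5, t7}
EG (EX (valid ∧ ack)): greatest fixpoint, start Z0 = {t0, t1, t2, t3, t4, t5, t7}, keep only states in Sat with some successor in Z. Already a fixed point.
Sat(EG (EX (valid ∧ ack))) = {t0, t1, t2, t3, t4, t5, t7}
|Sat(EG (EX (valid ∧ ack)))| = |{t0, t1, t2, t3, t4, t5, t7}| = 7.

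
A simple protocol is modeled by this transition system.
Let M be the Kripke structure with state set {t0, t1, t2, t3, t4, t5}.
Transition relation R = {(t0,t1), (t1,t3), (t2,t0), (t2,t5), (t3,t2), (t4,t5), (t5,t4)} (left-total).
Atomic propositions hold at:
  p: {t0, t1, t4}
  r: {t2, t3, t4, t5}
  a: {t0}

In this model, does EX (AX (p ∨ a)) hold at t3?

No

Sat(p ∨ a) = {t0, t1, t4}
Sat(AX (p ∨ a)) = {s : every successor in {t0, t1, t4}} = {t0, t5}
Sat(EX (AX (p ∨ a))) = {s : some successor in {t0, t5}} = {t2, t4}
t3 ∉ Sat(EX (AX (p ∨ a))) = {t2, t4}, so the formula does not hold at t3.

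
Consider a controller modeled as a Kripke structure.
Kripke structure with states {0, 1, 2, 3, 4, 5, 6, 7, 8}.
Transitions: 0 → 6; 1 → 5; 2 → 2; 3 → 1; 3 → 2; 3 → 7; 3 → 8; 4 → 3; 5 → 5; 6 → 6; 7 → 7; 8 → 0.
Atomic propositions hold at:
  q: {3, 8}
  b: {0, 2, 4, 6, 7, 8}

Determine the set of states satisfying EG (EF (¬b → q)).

Sat(¬b) = {1, 3, 5}
Sat(¬b → q) = {0, 2, 3, 4, 6, 7, 8}
EF (¬b → q): least fixpoint, start Z0 = {0, 2, 3, 4, 6, 7, 8}, add states with some successor in Z. Already a fixed point.
Sat(EF (¬b → q)) = {0, 2, 3, 4, 6, 7, 8}
EG (EF (¬b → q)): greatest fixpoint, start Z0 = {0, 2, 3, 4, 6, 7, 8}, keep only states in Sat with some successor in Z. Already a fixed point.
Sat(EG (EF (¬b → q))) = {0, 2, 3, 4, 6, 7, 8}

{0, 2, 3, 4, 6, 7, 8}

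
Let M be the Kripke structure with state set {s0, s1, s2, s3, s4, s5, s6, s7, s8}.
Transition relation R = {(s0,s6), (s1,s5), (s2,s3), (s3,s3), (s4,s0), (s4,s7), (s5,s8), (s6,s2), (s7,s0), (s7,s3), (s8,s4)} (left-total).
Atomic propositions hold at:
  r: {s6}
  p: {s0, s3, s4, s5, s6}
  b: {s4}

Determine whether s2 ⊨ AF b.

AF b: least fixpoint, start Z0 = {s4}, add states with every successor in Z. Z1 = {s4, s8}; Z2 = {s4, s5, s8}; Z3 = {s1, s4, s5, s8}; fixed.
Sat(AF b) = {s1, s4, s5, s8}
s2 ∉ Sat(AF b) = {s1, s4, s5, s8}, so the formula does not hold at s2.

No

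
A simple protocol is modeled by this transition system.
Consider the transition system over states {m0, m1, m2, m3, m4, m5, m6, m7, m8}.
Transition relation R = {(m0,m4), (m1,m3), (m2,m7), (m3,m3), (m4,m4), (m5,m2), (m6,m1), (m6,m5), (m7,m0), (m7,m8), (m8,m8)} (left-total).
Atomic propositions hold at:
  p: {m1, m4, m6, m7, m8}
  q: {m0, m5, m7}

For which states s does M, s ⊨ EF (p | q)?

{m0, m1, m2, m4, m5, m6, m7, m8}

Sat(p | q) = {m0, m1, m4, m5, m6, m7, m8}
EF (p | q): least fixpoint, start Z0 = {m0, m1, m4, m5, m6, m7, m8}, add states with some successor in Z. Z1 = {m0, m1, m2, m4, m5, m6, m7, m8}; fixed.
Sat(EF (p | q)) = {m0, m1, m2, m4, m5, m6, m7, m8}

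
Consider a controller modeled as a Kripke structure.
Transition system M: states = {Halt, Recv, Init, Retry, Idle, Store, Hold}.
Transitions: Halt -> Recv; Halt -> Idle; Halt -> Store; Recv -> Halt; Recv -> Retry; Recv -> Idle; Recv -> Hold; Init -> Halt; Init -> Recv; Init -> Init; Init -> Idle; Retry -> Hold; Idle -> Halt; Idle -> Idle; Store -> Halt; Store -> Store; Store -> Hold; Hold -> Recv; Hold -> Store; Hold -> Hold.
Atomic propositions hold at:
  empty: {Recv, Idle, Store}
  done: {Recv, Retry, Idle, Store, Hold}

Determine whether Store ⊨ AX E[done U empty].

E[done U empty]: least fixpoint, start Z0 = Sat(empty) = {Recv, Idle, Store}, add states in Sat(done) with some successor in Z. Z1 = {Recv, Idle, Store, Hold}; Z2 = {Recv, Retry, Idle, Store, Hold}; fixed.
Sat(E[done U empty]) = {Recv, Retry, Idle, Store, Hold}
Sat(AX E[done U empty]) = {s : every successor in {Recv, Retry, Idle, Store, Hold}} = {Halt, Retry, Hold}
Store ∉ Sat(AX E[done U empty]) = {Halt, Retry, Hold}, so the formula does not hold at Store.

No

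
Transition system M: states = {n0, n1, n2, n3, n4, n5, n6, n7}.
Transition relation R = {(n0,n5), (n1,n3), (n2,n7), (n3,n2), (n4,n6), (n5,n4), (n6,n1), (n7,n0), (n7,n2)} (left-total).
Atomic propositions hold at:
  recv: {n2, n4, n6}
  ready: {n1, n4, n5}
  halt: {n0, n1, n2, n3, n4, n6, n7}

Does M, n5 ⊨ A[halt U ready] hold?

Yes

A[halt U ready]: least fixpoint, start Z0 = Sat(ready) = {n1, n4, n5}, add states in Sat(halt) with every successor in Z. Z1 = {n0, n1, n4, n5, n6}; fixed.
Sat(A[halt U ready]) = {n0, n1, n4, n5, n6}
n5 ∈ Sat(A[halt U ready]) = {n0, n1, n4, n5, n6}, so the formula holds at n5.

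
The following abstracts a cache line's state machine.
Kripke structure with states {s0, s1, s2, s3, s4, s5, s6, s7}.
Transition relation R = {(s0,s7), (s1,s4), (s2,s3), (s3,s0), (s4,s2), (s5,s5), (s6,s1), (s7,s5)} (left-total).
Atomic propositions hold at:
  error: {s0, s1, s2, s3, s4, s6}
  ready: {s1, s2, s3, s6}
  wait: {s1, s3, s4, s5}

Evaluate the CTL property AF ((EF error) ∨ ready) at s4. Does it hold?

EF error: least fixpoint, start Z0 = {s0, s1, s2, s3, s4, s6}, add states with some successor in Z. Already a fixed point.
Sat(EF error) = {s0, s1, s2, s3, s4, s6}
Sat((EF error) ∨ ready) = {s0, s1, s2, s3, s4, s6}
AF ((EF error) ∨ ready): least fixpoint, start Z0 = {s0, s1, s2, s3, s4, s6}, add states with every successor in Z. Already a fixed point.
Sat(AF ((EF error) ∨ ready)) = {s0, s1, s2, s3, s4, s6}
s4 ∈ Sat(AF ((EF error) ∨ ready)) = {s0, s1, s2, s3, s4, s6}, so the formula holds at s4.

Yes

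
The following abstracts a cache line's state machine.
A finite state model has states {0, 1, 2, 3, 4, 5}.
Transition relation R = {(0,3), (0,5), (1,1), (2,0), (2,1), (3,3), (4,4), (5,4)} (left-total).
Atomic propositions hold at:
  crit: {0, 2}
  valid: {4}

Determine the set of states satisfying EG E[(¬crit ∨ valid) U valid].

Sat(¬crit) = {1, 3, 4, 5}
Sat(¬crit ∨ valid) = {1, 3, 4, 5}
E[(¬crit ∨ valid) U valid]: least fixpoint, start Z0 = Sat(valid) = {4}, add states in Sat(¬crit ∨ valid) with some successor in Z. Z1 = {4, 5}; fixed.
Sat(E[(¬crit ∨ valid) U valid]) = {4, 5}
EG E[(¬crit ∨ valid) U valid]: greatest fixpoint, start Z0 = {4, 5}, keep only states in Sat with some successor in Z. Already a fixed point.
Sat(EG E[(¬crit ∨ valid) U valid]) = {4, 5}

{4, 5}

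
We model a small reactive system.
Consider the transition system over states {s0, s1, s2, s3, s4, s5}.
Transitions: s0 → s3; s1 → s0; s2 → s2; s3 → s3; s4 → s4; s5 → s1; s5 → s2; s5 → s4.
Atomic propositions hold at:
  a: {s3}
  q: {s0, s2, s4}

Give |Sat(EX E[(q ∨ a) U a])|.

Sat(q ∨ a) = {s0, s2, s3, s4}
E[(q ∨ a) U a]: least fixpoint, start Z0 = Sat(a) = {s3}, add states in Sat(q ∨ a) with some successor in Z. Z1 = {s0, s3}; fixed.
Sat(E[(q ∨ a) U a]) = {s0, s3}
Sat(EX E[(q ∨ a) U a]) = {s : some successor in {s0, s3}} = {s0, s1, s3}
|Sat(EX E[(q ∨ a) U a])| = |{s0, s1, s3}| = 3.

3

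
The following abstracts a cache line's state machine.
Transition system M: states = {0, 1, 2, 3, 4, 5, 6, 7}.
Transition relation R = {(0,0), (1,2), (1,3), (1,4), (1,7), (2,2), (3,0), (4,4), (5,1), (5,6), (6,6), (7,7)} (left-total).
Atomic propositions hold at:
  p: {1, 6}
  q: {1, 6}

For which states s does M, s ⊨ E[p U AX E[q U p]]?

E[q U p]: least fixpoint, start Z0 = Sat(p) = {1, 6}, add states in Sat(q) with some successor in Z. Already a fixed point.
Sat(E[q U p]) = {1, 6}
Sat(AX E[q U p]) = {s : every successor in {1, 6}} = {5, 6}
E[p U AX E[q U p]]: least fixpoint, start Z0 = Sat(AX E[q U p]) = {5, 6}, add states in Sat(p) with some successor in Z. Already a fixed point.
Sat(E[p U AX E[q U p]]) = {5, 6}

{5, 6}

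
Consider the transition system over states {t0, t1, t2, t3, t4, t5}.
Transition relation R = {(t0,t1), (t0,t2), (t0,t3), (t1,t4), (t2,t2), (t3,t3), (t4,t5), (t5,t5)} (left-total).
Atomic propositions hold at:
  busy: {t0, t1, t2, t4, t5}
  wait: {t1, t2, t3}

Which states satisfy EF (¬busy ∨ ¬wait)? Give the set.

Sat(¬busy) = {t3}
Sat(¬wait) = {t0, t4, t5}
Sat(¬busy ∨ ¬wait) = {t0, t3, t4, t5}
EF (¬busy ∨ ¬wait): least fixpoint, start Z0 = {t0, t3, t4, t5}, add states with some successor in Z. Z1 = {t0, t1, t3, t4, t5}; fixed.
Sat(EF (¬busy ∨ ¬wait)) = {t0, t1, t3, t4, t5}

{t0, t1, t3, t4, t5}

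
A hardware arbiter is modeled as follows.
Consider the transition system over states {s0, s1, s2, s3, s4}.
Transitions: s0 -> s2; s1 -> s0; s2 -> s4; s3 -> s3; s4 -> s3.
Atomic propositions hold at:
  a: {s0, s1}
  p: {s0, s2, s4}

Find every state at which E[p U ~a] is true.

Sat(~a) = {s2, s3, s4}
E[p U ~a]: least fixpoint, start Z0 = Sat(~a) = {s2, s3, s4}, add states in Sat(p) with some successor in Z. Z1 = {s0, s2, s3, s4}; fixed.
Sat(E[p U ~a]) = {s0, s2, s3, s4}

{s0, s2, s3, s4}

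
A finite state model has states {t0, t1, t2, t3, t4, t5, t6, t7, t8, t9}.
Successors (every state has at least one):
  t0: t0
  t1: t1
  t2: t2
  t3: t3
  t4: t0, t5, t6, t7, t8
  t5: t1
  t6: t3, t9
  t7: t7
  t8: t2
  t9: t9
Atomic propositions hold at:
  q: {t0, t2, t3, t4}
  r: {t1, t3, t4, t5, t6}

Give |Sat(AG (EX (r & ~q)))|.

Sat(~q) = {t1, t5, t6, t7, t8, t9}
Sat(r & ~q) = {t1, t5, t6}
Sat(EX (r & ~q)) = {s : some successor in {t1, t5, t6}} = {t1, t4, t5}
AG (EX (r & ~q)): greatest fixpoint, start Z0 = {t1, t4, t5}, keep only states in Sat with every successor in Z. Z1 = {t1, t5}; fixed.
Sat(AG (EX (r & ~q))) = {t1, t5}
|Sat(AG (EX (r & ~q)))| = |{t1, t5}| = 2.

2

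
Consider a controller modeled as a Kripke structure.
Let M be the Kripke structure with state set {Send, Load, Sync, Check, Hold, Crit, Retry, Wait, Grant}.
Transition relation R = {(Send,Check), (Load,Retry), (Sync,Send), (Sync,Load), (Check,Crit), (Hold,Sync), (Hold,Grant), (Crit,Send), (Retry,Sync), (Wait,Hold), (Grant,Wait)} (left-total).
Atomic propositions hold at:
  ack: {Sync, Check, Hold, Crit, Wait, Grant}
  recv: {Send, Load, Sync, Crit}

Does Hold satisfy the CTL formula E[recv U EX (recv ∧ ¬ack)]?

Sat(¬ack) = {Send, Load, Retry}
Sat(recv ∧ ¬ack) = {Send, Load}
Sat(EX (recv ∧ ¬ack)) = {s : some successor in {Send, Load}} = {Sync, Crit}
E[recv U EX (recv ∧ ¬ack)]: least fixpoint, start Z0 = Sat(EX (recv ∧ ¬ack)) = {Sync, Crit}, add states in Sat(recv) with some successor in Z. Already a fixed point.
Sat(E[recv U EX (recv ∧ ¬ack)]) = {Sync, Crit}
Hold ∉ Sat(E[recv U EX (recv ∧ ¬ack)]) = {Sync, Crit}, so the formula does not hold at Hold.

No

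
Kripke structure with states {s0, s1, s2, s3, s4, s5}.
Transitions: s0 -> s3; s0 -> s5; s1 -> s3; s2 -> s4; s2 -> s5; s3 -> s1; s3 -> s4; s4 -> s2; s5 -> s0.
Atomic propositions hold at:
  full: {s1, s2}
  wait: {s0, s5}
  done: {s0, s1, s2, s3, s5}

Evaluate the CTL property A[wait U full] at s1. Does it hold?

Yes

A[wait U full]: least fixpoint, start Z0 = Sat(full) = {s1, s2}, add states in Sat(wait) with every successor in Z. Already a fixed point.
Sat(A[wait U full]) = {s1, s2}
s1 ∈ Sat(A[wait U full]) = {s1, s2}, so the formula holds at s1.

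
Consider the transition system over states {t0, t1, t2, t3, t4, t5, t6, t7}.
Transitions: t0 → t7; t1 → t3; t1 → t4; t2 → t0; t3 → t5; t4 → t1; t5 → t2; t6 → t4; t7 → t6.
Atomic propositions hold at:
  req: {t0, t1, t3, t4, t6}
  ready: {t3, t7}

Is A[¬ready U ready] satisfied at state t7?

Sat(¬ready) = {t0, t1, t2, t4, t5, t6}
A[¬ready U ready]: least fixpoint, start Z0 = Sat(ready) = {t3, t7}, add states in Sat(¬ready) with every successor in Z. Z1 = {t0, t3, t7}; Z2 = {t0, t2, t3, t7}; Z3 = {t0, t2, t3, t5, t7}; fixed.
Sat(A[¬ready U ready]) = {t0, t2, t3, t5, t7}
t7 ∈ Sat(A[¬ready U ready]) = {t0, t2, t3, t5, t7}, so the formula holds at t7.

Yes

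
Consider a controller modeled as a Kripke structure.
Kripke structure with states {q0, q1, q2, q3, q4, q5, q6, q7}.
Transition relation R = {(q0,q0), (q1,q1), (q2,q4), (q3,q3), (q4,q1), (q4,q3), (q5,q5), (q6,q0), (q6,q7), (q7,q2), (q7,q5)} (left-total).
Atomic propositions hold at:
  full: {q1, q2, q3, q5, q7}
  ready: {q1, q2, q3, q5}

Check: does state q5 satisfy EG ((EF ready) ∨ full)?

Yes

EF ready: least fixpoint, start Z0 = {q1, q2, q3, q5}, add states with some successor in Z. Z1 = {q1, q2, q3, q4, q5, q7}; Z2 = {q1, q2, q3, q4, q5, q6, q7}; fixed.
Sat(EF ready) = {q1, q2, q3, q4, q5, q6, q7}
Sat((EF ready) ∨ full) = {q1, q2, q3, q4, q5, q6, q7}
EG ((EF ready) ∨ full): greatest fixpoint, start Z0 = {q1, q2, q3, q4, q5, q6, q7}, keep only states in Sat with some successor in Z. Already a fixed point.
Sat(EG ((EF ready) ∨ full)) = {q1, q2, q3, q4, q5, q6, q7}
q5 ∈ Sat(EG ((EF ready) ∨ full)) = {q1, q2, q3, q4, q5, q6, q7}, so the formula holds at q5.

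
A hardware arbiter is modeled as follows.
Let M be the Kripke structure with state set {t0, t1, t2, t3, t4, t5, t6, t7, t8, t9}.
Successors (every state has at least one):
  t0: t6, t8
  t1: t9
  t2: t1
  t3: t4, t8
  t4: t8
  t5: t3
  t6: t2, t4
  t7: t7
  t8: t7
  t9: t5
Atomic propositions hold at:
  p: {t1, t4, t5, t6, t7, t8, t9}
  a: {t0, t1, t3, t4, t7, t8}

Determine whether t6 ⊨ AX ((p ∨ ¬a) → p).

Sat(¬a) = {t2, t5, t6, t9}
Sat(p ∨ ¬a) = {t1, t2, t4, t5, t6, t7, t8, t9}
Sat((p ∨ ¬a) → p) = {t0, t1, t3, t4, t5, t6, t7, t8, t9}
Sat(AX ((p ∨ ¬a) → p)) = {s : every successor in {t0, t1, t3, t4, t5, t6, t7, t8, t9}} = {t0, t1, t2, t3, t4, t5, t7, t8, t9}
t6 ∉ Sat(AX ((p ∨ ¬a) → p)) = {t0, t1, t2, t3, t4, t5, t7, t8, t9}, so the formula does not hold at t6.

No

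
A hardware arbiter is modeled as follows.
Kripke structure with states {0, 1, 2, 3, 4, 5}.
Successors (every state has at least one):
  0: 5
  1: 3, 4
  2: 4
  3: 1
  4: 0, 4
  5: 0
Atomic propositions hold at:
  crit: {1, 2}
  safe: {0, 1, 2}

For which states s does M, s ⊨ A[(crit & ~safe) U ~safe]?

Sat(~safe) = {3, 4, 5}
Sat(crit & ~safe) = ∅
A[(crit & ~safe) U ~safe]: least fixpoint, start Z0 = Sat(~safe) = {3, 4, 5}, add states in Sat(crit & ~safe) with every successor in Z. Already a fixed point.
Sat(A[(crit & ~safe) U ~safe]) = {3, 4, 5}

{3, 4, 5}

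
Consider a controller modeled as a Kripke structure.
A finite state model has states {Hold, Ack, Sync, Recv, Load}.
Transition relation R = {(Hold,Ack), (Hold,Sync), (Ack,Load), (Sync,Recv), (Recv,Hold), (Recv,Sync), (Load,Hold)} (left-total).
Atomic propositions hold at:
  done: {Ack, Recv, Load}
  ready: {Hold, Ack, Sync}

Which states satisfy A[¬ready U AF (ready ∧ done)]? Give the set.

{Ack}

Sat(¬ready) = {Recv, Load}
Sat(ready ∧ done) = {Ack}
AF (ready ∧ done): least fixpoint, start Z0 = {Ack}, add states with every successor in Z. Already a fixed point.
Sat(AF (ready ∧ done)) = {Ack}
A[¬ready U AF (ready ∧ done)]: least fixpoint, start Z0 = Sat(AF (ready ∧ done)) = {Ack}, add states in Sat(¬ready) with every successor in Z. Already a fixed point.
Sat(A[¬ready U AF (ready ∧ done)]) = {Ack}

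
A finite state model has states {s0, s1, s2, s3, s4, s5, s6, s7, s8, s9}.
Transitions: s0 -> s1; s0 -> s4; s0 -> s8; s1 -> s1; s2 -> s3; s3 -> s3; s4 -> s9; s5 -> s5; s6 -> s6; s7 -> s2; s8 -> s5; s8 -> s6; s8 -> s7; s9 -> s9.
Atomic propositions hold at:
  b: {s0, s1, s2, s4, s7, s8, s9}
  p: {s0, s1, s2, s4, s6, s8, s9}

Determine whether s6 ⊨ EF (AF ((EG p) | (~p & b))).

Yes

EG p: greatest fixpoint, start Z0 = {s0, s1, s2, s4, s6, s8, s9}, keep only states in Sat with some successor in Z. Z1 = {s0, s1, s4, s6, s8, s9}; fixed.
Sat(EG p) = {s0, s1, s4, s6, s8, s9}
Sat(~p) = {s3, s5, s7}
Sat(~p & b) = {s7}
Sat((EG p) | (~p & b)) = {s0, s1, s4, s6, s7, s8, s9}
AF ((EG p) | (~p & b)): least fixpoint, start Z0 = {s0, s1, s4, s6, s7, s8, s9}, add states with every successor in Z. Already a fixed point.
Sat(AF ((EG p) | (~p & b))) = {s0, s1, s4, s6, s7, s8, s9}
EF (AF ((EG p) | (~p & b))): least fixpoint, start Z0 = {s0, s1, s4, s6, s7, s8, s9}, add states with some successor in Z. Already a fixed point.
Sat(EF (AF ((EG p) | (~p & b)))) = {s0, s1, s4, s6, s7, s8, s9}
s6 ∈ Sat(EF (AF ((EG p) | (~p & b)))) = {s0, s1, s4, s6, s7, s8, s9}, so the formula holds at s6.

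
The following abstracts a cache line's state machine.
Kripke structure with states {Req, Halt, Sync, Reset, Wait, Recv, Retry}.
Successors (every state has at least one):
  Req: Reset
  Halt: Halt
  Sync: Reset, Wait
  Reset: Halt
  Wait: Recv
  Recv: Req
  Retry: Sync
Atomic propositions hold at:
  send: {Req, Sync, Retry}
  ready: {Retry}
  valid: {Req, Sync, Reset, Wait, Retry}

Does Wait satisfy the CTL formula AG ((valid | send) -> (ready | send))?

No

Sat(valid | send) = {Req, Sync, Reset, Wait, Retry}
Sat(ready | send) = {Req, Sync, Retry}
Sat((valid | send) -> (ready | send)) = {Req, Halt, Sync, Recv, Retry}
AG ((valid | send) -> (ready | send)): greatest fixpoint, start Z0 = {Req, Halt, Sync, Recv, Retry}, keep only states in Sat with every successor in Z. Z1 = {Halt, Recv, Retry}; Z2 = {Halt}; fixed.
Sat(AG ((valid | send) -> (ready | send))) = {Halt}
Wait ∉ Sat(AG ((valid | send) -> (ready | send))) = {Halt}, so the formula does not hold at Wait.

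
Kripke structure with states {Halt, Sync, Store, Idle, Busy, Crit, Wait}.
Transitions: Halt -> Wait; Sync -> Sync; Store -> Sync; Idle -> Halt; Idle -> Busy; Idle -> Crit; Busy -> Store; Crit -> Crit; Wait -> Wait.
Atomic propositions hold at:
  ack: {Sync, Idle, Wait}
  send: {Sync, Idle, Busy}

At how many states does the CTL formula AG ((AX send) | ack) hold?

3

Sat(AX send) = {s : every successor in {Sync, Idle, Busy}} = {Sync, Store}
Sat((AX send) | ack) = {Sync, Store, Idle, Wait}
AG ((AX send) | ack): greatest fixpoint, start Z0 = {Sync, Store, Idle, Wait}, keep only states in Sat with every successor in Z. Z1 = {Sync, Store, Wait}; fixed.
Sat(AG ((AX send) | ack)) = {Sync, Store, Wait}
|Sat(AG ((AX send) | ack))| = |{Sync, Store, Wait}| = 3.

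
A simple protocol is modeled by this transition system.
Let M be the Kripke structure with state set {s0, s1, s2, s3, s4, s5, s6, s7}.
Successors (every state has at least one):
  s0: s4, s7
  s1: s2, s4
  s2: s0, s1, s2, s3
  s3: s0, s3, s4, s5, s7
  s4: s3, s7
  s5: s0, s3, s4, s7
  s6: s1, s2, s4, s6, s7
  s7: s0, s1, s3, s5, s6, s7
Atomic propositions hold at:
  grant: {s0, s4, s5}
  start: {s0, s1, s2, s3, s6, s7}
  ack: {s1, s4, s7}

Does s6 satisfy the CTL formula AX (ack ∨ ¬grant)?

Sat(¬grant) = {s1, s2, s3, s6, s7}
Sat(ack ∨ ¬grant) = {s1, s2, s3, s4, s6, s7}
Sat(AX (ack ∨ ¬grant)) = {s : every successor in {s1, s2, s3, s4, s6, s7}} = {s0, s1, s4, s6}
s6 ∈ Sat(AX (ack ∨ ¬grant)) = {s0, s1, s4, s6}, so the formula holds at s6.

Yes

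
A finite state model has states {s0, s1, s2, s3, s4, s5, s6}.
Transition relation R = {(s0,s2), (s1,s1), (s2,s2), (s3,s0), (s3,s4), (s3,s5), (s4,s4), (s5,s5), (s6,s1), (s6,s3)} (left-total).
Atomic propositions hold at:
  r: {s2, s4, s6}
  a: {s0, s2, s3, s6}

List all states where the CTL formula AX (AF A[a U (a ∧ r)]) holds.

Sat(a ∧ r) = {s2, s6}
A[a U (a ∧ r)]: least fixpoint, start Z0 = Sat((a ∧ r)) = {s2, s6}, add states in Sat(a) with every successor in Z. Z1 = {s0, s2, s6}; fixed.
Sat(A[a U (a ∧ r)]) = {s0, s2, s6}
AF A[a U (a ∧ r)]: least fixpoint, start Z0 = {s0, s2, s6}, add states with every successor in Z. Already a fixed point.
Sat(AF A[a U (a ∧ r)]) = {s0, s2, s6}
Sat(AX (AF A[a U (a ∧ r)])) = {s : every successor in {s0, s2, s6}} = {s0, s2}

{s0, s2}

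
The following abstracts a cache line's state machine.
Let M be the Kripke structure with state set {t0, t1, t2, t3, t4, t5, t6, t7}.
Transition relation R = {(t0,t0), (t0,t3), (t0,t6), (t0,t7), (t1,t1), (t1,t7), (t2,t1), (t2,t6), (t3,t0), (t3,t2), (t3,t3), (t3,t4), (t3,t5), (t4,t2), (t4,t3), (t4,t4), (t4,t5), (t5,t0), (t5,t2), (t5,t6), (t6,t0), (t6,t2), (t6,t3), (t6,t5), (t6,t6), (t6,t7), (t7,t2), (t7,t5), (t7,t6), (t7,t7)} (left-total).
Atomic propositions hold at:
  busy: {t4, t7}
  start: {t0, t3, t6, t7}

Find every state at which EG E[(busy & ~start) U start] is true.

Sat(~start) = {t1, t2, t4, t5}
Sat(busy & ~start) = {t4}
E[(busy & ~start) U start]: least fixpoint, start Z0 = Sat(start) = {t0, t3, t6, t7}, add states in Sat(busy & ~start) with some successor in Z. Z1 = {t0, t3, t4, t6, t7}; fixed.
Sat(E[(busy & ~start) U start]) = {t0, t3, t4, t6, t7}
EG E[(busy & ~start) U start]: greatest fixpoint, start Z0 = {t0, t3, t4, t6, t7}, keep only states in Sat with some successor in Z. Already a fixed point.
Sat(EG E[(busy & ~start) U start]) = {t0, t3, t4, t6, t7}

{t0, t3, t4, t6, t7}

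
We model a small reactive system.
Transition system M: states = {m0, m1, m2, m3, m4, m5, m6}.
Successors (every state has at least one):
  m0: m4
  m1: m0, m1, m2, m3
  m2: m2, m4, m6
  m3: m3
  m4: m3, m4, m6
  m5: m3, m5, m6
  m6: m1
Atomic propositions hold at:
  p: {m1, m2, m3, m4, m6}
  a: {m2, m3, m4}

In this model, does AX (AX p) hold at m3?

Sat(AX p) = {s : every successor in {m1, m2, m3, m4, m6}} = {m0, m2, m3, m4, m6}
Sat(AX (AX p)) = {s : every successor in {m0, m2, m3, m4, m6}} = {m0, m2, m3, m4}
m3 ∈ Sat(AX (AX p)) = {m0, m2, m3, m4}, so the formula holds at m3.

Yes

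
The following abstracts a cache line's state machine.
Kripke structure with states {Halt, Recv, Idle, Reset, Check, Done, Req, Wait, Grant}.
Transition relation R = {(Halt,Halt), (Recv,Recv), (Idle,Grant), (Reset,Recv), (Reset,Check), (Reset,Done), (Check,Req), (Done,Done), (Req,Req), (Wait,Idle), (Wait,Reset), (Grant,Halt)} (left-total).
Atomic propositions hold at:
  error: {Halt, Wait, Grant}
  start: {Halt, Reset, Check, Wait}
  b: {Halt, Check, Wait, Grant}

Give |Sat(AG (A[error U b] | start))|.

A[error U b]: least fixpoint, start Z0 = Sat(b) = {Halt, Check, Wait, Grant}, add states in Sat(error) with every successor in Z. Already a fixed point.
Sat(A[error U b]) = {Halt, Check, Wait, Grant}
Sat(A[error U b] | start) = {Halt, Reset, Check, Wait, Grant}
AG (A[error U b] | start): greatest fixpoint, start Z0 = {Halt, Reset, Check, Wait, Grant}, keep only states in Sat with every successor in Z. Z1 = {Halt, Grant}; fixed.
Sat(AG (A[error U b] | start)) = {Halt, Grant}
|Sat(AG (A[error U b] | start))| = |{Halt, Grant}| = 2.

2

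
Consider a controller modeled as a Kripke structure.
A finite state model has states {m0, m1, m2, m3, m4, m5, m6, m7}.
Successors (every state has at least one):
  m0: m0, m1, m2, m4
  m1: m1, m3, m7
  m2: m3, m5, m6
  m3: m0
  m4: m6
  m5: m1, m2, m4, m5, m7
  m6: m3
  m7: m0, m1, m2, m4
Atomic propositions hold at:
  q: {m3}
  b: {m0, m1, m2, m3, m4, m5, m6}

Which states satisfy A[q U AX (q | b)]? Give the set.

Sat(q | b) = {m0, m1, m2, m3, m4, m5, m6}
Sat(AX (q | b)) = {s : every successor in {m0, m1, m2, m3, m4, m5, m6}} = {m0, m2, m3, m4, m6, m7}
A[q U AX (q | b)]: least fixpoint, start Z0 = Sat(AX (q | b)) = {m0, m2, m3, m4, m6, m7}, add states in Sat(q) with every successor in Z. Already a fixed point.
Sat(A[q U AX (q | b)]) = {m0, m2, m3, m4, m6, m7}

{m0, m2, m3, m4, m6, m7}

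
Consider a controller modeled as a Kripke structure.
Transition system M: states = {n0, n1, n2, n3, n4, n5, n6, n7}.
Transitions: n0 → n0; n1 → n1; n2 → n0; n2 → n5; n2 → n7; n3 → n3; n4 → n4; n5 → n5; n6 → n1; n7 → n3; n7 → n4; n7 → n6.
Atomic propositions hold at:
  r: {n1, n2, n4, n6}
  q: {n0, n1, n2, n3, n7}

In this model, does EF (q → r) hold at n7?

Sat(q → r) = {n1, n2, n4, n5, n6}
EF (q → r): least fixpoint, start Z0 = {n1, n2, n4, n5, n6}, add states with some successor in Z. Z1 = {n1, n2, n4, n5, n6, n7}; fixed.
Sat(EF (q → r)) = {n1, n2, n4, n5, n6, n7}
n7 ∈ Sat(EF (q → r)) = {n1, n2, n4, n5, n6, n7}, so the formula holds at n7.

Yes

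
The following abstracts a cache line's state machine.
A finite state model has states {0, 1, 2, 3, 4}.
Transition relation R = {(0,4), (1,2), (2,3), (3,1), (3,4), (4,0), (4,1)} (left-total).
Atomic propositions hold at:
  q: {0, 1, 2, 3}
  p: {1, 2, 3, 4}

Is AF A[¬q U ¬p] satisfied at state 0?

Yes

Sat(¬q) = {4}
Sat(¬p) = {0}
A[¬q U ¬p]: least fixpoint, start Z0 = Sat(¬p) = {0}, add states in Sat(¬q) with every successor in Z. Already a fixed point.
Sat(A[¬q U ¬p]) = {0}
AF A[¬q U ¬p]: least fixpoint, start Z0 = {0}, add states with every successor in Z. Already a fixed point.
Sat(AF A[¬q U ¬p]) = {0}
0 ∈ Sat(AF A[¬q U ¬p]) = {0}, so the formula holds at 0.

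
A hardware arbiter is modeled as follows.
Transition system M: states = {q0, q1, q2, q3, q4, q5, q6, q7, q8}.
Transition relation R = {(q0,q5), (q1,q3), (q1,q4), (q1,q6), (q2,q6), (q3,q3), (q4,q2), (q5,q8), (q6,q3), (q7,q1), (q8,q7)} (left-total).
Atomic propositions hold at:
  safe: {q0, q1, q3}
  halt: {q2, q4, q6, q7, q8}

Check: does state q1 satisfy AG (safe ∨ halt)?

Sat(safe ∨ halt) = {q0, q1, q2, q3, q4, q6, q7, q8}
AG (safe ∨ halt): greatest fixpoint, start Z0 = {q0, q1, q2, q3, q4, q6, q7, q8}, keep only states in Sat with every successor in Z. Z1 = {q1, q2, q3, q4, q6, q7, q8}; fixed.
Sat(AG (safe ∨ halt)) = {q1, q2, q3, q4, q6, q7, q8}
q1 ∈ Sat(AG (safe ∨ halt)) = {q1, q2, q3, q4, q6, q7, q8}, so the formula holds at q1.

Yes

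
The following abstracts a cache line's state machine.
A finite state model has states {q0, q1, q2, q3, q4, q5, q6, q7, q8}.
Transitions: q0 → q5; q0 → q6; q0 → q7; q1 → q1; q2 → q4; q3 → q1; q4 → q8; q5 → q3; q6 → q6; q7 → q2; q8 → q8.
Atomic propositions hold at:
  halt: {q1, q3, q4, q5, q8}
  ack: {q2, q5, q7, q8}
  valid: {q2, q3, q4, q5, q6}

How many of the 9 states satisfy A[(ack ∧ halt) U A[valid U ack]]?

Sat(ack ∧ halt) = {q5, q8}
A[valid U ack]: least fixpoint, start Z0 = Sat(ack) = {q2, q5, q7, q8}, add states in Sat(valid) with every successor in Z. Z1 = {q2, q4, q5, q7, q8}; fixed.
Sat(A[valid U ack]) = {q2, q4, q5, q7, q8}
A[(ack ∧ halt) U A[valid U ack]]: least fixpoint, start Z0 = Sat(A[valid U ack]) = {q2, q4, q5, q7, q8}, add states in Sat(ack ∧ halt) with every successor in Z. Already a fixed point.
Sat(A[(ack ∧ halt) U A[valid U ack]]) = {q2, q4, q5, q7, q8}
|Sat(A[(ack ∧ halt) U A[valid U ack]])| = |{q2, q4, q5, q7, q8}| = 5.

5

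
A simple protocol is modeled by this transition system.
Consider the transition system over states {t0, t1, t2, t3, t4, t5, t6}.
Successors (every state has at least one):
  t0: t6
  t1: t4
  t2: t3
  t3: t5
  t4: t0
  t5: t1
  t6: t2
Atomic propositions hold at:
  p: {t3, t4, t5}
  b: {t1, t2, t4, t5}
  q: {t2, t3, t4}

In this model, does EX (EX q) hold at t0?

Sat(EX q) = {s : some successor in {t2, t3, t4}} = {t1, t2, t6}
Sat(EX (EX q)) = {s : some successor in {t1, t2, t6}} = {t0, t5, t6}
t0 ∈ Sat(EX (EX q)) = {t0, t5, t6}, so the formula holds at t0.

Yes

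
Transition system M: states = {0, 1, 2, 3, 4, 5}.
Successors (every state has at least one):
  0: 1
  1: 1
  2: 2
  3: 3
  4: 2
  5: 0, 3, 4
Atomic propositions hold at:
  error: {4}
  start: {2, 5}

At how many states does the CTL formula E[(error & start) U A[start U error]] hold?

1

Sat(error & start) = ∅
A[start U error]: least fixpoint, start Z0 = Sat(error) = {4}, add states in Sat(start) with every successor in Z. Already a fixed point.
Sat(A[start U error]) = {4}
E[(error & start) U A[start U error]]: least fixpoint, start Z0 = Sat(A[start U error]) = {4}, add states in Sat(error & start) with some successor in Z. Already a fixed point.
Sat(E[(error & start) U A[start U error]]) = {4}
|Sat(E[(error & start) U A[start U error]])| = |{4}| = 1.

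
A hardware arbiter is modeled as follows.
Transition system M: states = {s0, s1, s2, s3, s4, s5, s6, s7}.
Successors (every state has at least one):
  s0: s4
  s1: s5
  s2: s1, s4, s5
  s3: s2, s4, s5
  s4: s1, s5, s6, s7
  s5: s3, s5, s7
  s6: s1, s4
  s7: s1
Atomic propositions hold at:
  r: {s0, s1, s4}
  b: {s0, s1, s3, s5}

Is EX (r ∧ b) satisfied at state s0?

No

Sat(r ∧ b) = {s0, s1}
Sat(EX (r ∧ b)) = {s : some successor in {s0, s1}} = {s2, s4, s6, s7}
s0 ∉ Sat(EX (r ∧ b)) = {s2, s4, s6, s7}, so the formula does not hold at s0.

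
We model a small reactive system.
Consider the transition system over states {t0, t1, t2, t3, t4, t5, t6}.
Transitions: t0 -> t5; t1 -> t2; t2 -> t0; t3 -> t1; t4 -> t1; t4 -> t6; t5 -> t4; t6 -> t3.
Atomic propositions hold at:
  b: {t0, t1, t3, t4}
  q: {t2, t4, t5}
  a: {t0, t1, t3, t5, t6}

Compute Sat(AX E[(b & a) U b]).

Sat(b & a) = {t0, t1, t3}
E[(b & a) U b]: least fixpoint, start Z0 = Sat(b) = {t0, t1, t3, t4}, add states in Sat(b & a) with some successor in Z. Already a fixed point.
Sat(E[(b & a) U b]) = {t0, t1, t3, t4}
Sat(AX E[(b & a) U b]) = {s : every successor in {t0, t1, t3, t4}} = {t2, t3, t5, t6}

{t2, t3, t5, t6}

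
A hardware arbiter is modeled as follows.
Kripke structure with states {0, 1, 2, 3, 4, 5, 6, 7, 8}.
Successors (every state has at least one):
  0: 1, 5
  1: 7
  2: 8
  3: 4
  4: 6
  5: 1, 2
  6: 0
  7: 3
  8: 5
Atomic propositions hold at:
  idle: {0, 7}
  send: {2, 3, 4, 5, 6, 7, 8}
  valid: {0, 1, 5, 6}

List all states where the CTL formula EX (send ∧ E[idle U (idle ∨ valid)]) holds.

{0, 1, 4, 8}

Sat(idle ∨ valid) = {0, 1, 5, 6, 7}
E[idle U (idle ∨ valid)]: least fixpoint, start Z0 = Sat((idle ∨ valid)) = {0, 1, 5, 6, 7}, add states in Sat(idle) with some successor in Z. Already a fixed point.
Sat(E[idle U (idle ∨ valid)]) = {0, 1, 5, 6, 7}
Sat(send ∧ E[idle U (idle ∨ valid)]) = {5, 6, 7}
Sat(EX (send ∧ E[idle U (idle ∨ valid)])) = {s : some successor in {5, 6, 7}} = {0, 1, 4, 8}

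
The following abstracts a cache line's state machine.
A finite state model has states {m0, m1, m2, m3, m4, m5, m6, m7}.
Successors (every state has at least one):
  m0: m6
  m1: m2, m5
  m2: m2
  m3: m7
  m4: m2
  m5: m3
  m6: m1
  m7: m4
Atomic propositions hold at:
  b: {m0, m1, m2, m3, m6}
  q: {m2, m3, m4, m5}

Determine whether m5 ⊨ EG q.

No

EG q: greatest fixpoint, start Z0 = {m2, m3, m4, m5}, keep only states in Sat with some successor in Z. Z1 = {m2, m4, m5}; Z2 = {m2, m4}; fixed.
Sat(EG q) = {m2, m4}
m5 ∉ Sat(EG q) = {m2, m4}, so the formula does not hold at m5.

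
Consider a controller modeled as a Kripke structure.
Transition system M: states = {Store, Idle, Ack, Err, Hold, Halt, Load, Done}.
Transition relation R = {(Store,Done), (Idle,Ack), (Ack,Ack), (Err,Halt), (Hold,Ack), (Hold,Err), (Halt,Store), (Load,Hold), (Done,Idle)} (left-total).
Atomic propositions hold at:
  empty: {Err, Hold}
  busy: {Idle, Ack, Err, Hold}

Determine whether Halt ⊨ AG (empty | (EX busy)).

Sat(EX busy) = {s : some successor in {Idle, Ack, Err, Hold}} = {Idle, Ack, Hold, Load, Done}
Sat(empty | (EX busy)) = {Idle, Ack, Err, Hold, Load, Done}
AG (empty | (EX busy)): greatest fixpoint, start Z0 = {Idle, Ack, Err, Hold, Load, Done}, keep only states in Sat with every successor in Z. Z1 = {Idle, Ack, Hold, Load, Done}; Z2 = {Idle, Ack, Load, Done}; Z3 = {Idle, Ack, Done}; fixed.
Sat(AG (empty | (EX busy))) = {Idle, Ack, Done}
Halt ∉ Sat(AG (empty | (EX busy))) = {Idle, Ack, Done}, so the formula does not hold at Halt.

No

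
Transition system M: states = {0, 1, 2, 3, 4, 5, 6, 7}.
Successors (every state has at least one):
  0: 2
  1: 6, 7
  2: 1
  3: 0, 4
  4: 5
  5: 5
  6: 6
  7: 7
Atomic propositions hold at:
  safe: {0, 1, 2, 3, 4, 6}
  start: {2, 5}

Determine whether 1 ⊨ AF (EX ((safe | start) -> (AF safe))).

Sat(safe | start) = {0, 1, 2, 3, 4, 5, 6}
AF safe: least fixpoint, start Z0 = {0, 1, 2, 3, 4, 6}, add states with every successor in Z. Already a fixed point.
Sat(AF safe) = {0, 1, 2, 3, 4, 6}
Sat((safe | start) -> (AF safe)) = {0, 1, 2, 3, 4, 6, 7}
Sat(EX ((safe | start) -> (AF safe))) = {s : some successor in {0, 1, 2, 3, 4, 6, 7}} = {0, 1, 2, 3, 6, 7}
AF (EX ((safe | start) -> (AF safe))): least fixpoint, start Z0 = {0, 1, 2, 3, 6, 7}, add states with every successor in Z. Already a fixed point.
Sat(AF (EX ((safe | start) -> (AF safe)))) = {0, 1, 2, 3, 6, 7}
1 ∈ Sat(AF (EX ((safe | start) -> (AF safe)))) = {0, 1, 2, 3, 6, 7}, so the formula holds at 1.

Yes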